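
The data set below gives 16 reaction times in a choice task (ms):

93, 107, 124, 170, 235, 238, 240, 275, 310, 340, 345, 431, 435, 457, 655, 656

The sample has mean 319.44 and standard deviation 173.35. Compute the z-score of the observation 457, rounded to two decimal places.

z = (457 − 319.44) / 173.35 = 0.79.

0.79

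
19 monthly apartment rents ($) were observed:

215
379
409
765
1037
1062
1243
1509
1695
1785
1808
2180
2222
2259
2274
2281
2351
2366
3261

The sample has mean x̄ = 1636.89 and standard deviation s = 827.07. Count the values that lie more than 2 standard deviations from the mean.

0

Cutoffs: x̄ ± 2s = [-17.25, 3291.03].
Every value lies within the cutoffs.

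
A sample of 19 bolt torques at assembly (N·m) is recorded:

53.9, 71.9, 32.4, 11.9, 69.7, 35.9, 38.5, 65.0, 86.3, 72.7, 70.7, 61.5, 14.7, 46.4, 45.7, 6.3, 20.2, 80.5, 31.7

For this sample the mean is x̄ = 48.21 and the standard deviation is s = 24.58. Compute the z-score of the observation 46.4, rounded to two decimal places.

z = (46.4 − 48.21) / 24.58 = -0.07.

-0.07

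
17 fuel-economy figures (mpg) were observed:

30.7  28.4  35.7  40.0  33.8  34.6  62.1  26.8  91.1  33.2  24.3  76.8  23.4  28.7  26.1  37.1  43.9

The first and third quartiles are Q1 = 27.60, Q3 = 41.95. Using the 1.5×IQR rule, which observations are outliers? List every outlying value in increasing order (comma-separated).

76.8, 91.1

IQR = Q3 − Q1 = 41.95 − 27.60 = 14.35.
Lower fence = Q1 − 1.5·IQR = 27.60 − 21.525 = 6.075.
Upper fence = Q3 + 1.5·IQR = 41.95 + 21.525 = 63.475.
76.8 > 63.475 → outlier.
91.1 > 63.475 → outlier.
All remaining values lie within [6.075, 63.475].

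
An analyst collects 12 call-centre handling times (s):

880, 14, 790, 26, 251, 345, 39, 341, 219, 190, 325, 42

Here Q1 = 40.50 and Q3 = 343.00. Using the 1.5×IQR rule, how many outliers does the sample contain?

1

IQR = 302.50; fences at 40.50 − 453.75 = -413.25 and 343.00 + 453.75 = 796.75.
Outside the cutoffs: 880.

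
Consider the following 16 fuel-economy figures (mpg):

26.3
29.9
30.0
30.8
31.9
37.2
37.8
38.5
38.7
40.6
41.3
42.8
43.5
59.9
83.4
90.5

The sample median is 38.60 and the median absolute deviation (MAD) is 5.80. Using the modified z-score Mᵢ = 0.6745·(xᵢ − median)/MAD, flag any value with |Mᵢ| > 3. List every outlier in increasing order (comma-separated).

|Mᵢ| > 3 ⇔ |xᵢ − 38.60| > 3·5.80/0.6745 = 25.80.
So outliers lie outside [12.80, 64.40].
83.4: M = 5.21 → outlier.
90.5: M = 6.04 → outlier.

83.4, 90.5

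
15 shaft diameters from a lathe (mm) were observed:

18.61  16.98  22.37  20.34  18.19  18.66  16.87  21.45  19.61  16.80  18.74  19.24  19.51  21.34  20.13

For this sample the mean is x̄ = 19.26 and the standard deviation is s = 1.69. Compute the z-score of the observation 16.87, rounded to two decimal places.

-1.41

z = (16.87 − 19.26) / 1.69 = -1.41.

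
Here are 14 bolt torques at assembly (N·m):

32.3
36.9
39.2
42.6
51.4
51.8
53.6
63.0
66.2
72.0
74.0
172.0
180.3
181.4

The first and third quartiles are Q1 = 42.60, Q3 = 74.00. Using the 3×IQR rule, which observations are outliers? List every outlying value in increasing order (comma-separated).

IQR = Q3 − Q1 = 74.00 − 42.60 = 31.40.
Lower fence = Q1 − 3·IQR = 42.60 − 94.20 = -51.60.
Upper fence = Q3 + 3·IQR = 74.00 + 94.20 = 168.20.
172.0 > 168.20 → outlier.
180.3 > 168.20 → outlier.
181.4 > 168.20 → outlier.
All remaining values lie within [-51.60, 168.20].

172.0, 180.3, 181.4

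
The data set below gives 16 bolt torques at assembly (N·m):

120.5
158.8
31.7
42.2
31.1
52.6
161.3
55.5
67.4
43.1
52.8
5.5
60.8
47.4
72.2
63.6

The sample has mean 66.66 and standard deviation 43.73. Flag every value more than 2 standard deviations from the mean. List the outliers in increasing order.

Cutoffs at x̄ ± 2s: 66.66 ± 2·43.73 = [-20.80, 154.12].
158.8: z = 2.11, |z| > 2 → outlier.
161.3: z = 2.16, |z| > 2 → outlier.
Every other value lies within [-20.80, 154.12].

158.8, 161.3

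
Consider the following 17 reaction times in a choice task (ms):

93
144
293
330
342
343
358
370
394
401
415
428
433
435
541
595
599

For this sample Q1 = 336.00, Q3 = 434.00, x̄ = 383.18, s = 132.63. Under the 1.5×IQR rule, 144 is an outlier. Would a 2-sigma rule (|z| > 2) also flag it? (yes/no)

z = (144 − 383.18) / 132.63 = -1.80.
|z| = 1.80 ≤ 2.

no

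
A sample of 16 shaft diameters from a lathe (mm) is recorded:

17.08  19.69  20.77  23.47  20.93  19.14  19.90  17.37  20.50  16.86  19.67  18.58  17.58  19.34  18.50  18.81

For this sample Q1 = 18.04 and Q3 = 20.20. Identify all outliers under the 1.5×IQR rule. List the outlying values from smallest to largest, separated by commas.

IQR = Q3 − Q1 = 20.20 − 18.04 = 2.16.
Lower fence = Q1 − 1.5·IQR = 18.04 − 3.24 = 14.80.
Upper fence = Q3 + 1.5·IQR = 20.20 + 3.24 = 23.44.
23.47 > 23.44 → outlier.
All remaining values lie within [14.80, 23.44].

23.47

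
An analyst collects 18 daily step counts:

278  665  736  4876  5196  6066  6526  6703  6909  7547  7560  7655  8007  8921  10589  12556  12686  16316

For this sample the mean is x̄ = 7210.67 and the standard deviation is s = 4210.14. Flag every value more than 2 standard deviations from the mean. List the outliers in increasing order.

Cutoffs at x̄ ± 2s: 7210.67 ± 2·4210.14 = [-1209.61, 15630.95].
16316: z = 2.16, |z| > 2 → outlier.
Every other value lies within [-1209.61, 15630.95].

16316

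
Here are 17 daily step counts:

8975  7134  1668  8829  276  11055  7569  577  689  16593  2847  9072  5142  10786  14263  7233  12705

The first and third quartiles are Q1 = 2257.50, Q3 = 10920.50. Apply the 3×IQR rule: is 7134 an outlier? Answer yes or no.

IQR = Q3 − Q1 = 10920.50 − 2257.50 = 8663.00.
Lower fence = Q1 − 3·IQR = 2257.50 − 25989.00 = -23731.50.
Upper fence = Q3 + 3·IQR = 10920.50 + 25989.00 = 36909.50.
7134 lies within [-23731.50, 36909.50].

no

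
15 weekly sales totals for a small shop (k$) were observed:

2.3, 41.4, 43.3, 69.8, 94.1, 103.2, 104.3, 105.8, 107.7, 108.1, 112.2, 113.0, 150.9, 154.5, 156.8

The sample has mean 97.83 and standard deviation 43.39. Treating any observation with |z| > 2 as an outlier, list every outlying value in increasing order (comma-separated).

2.3

Cutoffs at x̄ ± 2s: 97.83 ± 2·43.39 = [11.05, 184.61].
2.3: z = -2.20, |z| > 2 → outlier.
Every other value lies within [11.05, 184.61].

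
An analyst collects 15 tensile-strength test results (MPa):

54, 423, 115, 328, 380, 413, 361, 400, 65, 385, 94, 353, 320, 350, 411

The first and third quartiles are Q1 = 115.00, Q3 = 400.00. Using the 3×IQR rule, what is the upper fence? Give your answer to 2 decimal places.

IQR = Q3 − Q1 = 400.00 − 115.00 = 285.00.
Lower fence = Q1 − 3·IQR = 115.00 − 855.00 = -740.00.
Upper fence = Q3 + 3·IQR = 400.00 + 855.00 = 1255.00.

1255.00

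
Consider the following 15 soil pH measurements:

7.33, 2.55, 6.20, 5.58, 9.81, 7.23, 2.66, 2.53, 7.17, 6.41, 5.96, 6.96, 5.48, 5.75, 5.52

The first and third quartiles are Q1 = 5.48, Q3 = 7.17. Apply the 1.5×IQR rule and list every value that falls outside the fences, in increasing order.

IQR = Q3 − Q1 = 7.17 − 5.48 = 1.69.
Lower fence = Q1 − 1.5·IQR = 5.48 − 2.535 = 2.945.
Upper fence = Q3 + 1.5·IQR = 7.17 + 2.535 = 9.705.
2.53 < 2.945 → outlier.
2.55 < 2.945 → outlier.
2.66 < 2.945 → outlier.
9.81 > 9.705 → outlier.
All remaining values lie within [2.945, 9.705].

2.53, 2.55, 2.66, 9.81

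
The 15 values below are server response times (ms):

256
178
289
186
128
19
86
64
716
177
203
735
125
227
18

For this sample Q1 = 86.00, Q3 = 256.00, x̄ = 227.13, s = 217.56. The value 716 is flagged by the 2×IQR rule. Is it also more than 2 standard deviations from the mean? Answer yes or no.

yes

z = (716 − 227.13) / 217.56 = 2.25.
|z| = 2.25 > 2.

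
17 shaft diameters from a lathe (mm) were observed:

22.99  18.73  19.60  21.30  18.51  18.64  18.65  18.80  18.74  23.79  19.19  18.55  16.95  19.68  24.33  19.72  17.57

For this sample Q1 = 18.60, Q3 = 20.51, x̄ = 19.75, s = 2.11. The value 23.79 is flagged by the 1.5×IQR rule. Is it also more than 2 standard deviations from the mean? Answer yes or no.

no

z = (23.79 − 19.75) / 2.11 = 1.91.
|z| = 1.91 ≤ 2.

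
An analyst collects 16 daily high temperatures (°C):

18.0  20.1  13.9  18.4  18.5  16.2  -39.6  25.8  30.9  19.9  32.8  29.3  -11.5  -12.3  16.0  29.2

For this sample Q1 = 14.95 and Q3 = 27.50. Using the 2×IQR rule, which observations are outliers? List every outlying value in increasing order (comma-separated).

IQR = Q3 − Q1 = 27.50 − 14.95 = 12.55.
Lower fence = Q1 − 2·IQR = 14.95 − 25.10 = -10.15.
Upper fence = Q3 + 2·IQR = 27.50 + 25.10 = 52.60.
-39.6 < -10.15 → outlier.
-12.3 < -10.15 → outlier.
-11.5 < -10.15 → outlier.
All remaining values lie within [-10.15, 52.60].

-39.6, -12.3, -11.5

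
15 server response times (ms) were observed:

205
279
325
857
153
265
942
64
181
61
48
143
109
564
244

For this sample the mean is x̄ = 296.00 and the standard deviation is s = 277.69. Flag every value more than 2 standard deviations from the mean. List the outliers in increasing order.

Cutoffs at x̄ ± 2s: 296.00 ± 2·277.69 = [-259.38, 851.38].
857: z = 2.02, |z| > 2 → outlier.
942: z = 2.33, |z| > 2 → outlier.
Every other value lies within [-259.38, 851.38].

857, 942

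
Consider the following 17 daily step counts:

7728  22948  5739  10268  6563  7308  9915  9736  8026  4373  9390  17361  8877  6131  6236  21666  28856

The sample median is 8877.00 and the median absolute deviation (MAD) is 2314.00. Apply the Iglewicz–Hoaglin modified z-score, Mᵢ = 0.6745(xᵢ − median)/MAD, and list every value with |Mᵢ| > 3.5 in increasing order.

|Mᵢ| > 3.5 ⇔ |xᵢ − 8877.00| > 3.5·2314.00/0.6745 = 12007.41.
So outliers lie outside [-3130.41, 20884.41].
21666: M = 3.73 → outlier.
22948: M = 4.10 → outlier.
28856: M = 5.82 → outlier.

21666, 22948, 28856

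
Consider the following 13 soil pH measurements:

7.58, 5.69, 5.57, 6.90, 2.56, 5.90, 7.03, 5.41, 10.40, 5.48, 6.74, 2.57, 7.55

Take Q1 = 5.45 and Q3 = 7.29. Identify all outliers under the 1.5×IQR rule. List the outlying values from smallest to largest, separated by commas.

2.56, 2.57, 10.40

IQR = Q3 − Q1 = 7.29 − 5.45 = 1.84.
Lower fence = Q1 − 1.5·IQR = 5.45 − 2.76 = 2.69.
Upper fence = Q3 + 1.5·IQR = 7.29 + 2.76 = 10.05.
2.56 < 2.69 → outlier.
2.57 < 2.69 → outlier.
10.40 > 10.05 → outlier.
All remaining values lie within [2.69, 10.05].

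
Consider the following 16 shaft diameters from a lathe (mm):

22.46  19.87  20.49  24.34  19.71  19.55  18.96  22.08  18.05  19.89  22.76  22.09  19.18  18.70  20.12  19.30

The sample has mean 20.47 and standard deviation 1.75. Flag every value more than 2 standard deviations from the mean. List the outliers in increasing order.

Cutoffs at x̄ ± 2s: 20.47 ± 2·1.75 = [16.97, 23.97].
24.34: z = 2.21, |z| > 2 → outlier.
Every other value lies within [16.97, 23.97].

24.34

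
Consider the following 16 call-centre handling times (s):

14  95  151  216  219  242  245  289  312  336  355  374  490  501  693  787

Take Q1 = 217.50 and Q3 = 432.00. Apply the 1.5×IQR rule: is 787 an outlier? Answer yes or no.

IQR = Q3 − Q1 = 432.00 − 217.50 = 214.50.
Lower fence = Q1 − 1.5·IQR = 217.50 − 321.75 = -104.25.
Upper fence = Q3 + 1.5·IQR = 432.00 + 321.75 = 753.75.
787 lies above the upper fence.

yes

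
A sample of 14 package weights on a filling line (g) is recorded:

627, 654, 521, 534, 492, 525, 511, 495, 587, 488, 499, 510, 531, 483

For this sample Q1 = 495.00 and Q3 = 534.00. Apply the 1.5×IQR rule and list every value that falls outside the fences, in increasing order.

IQR = Q3 − Q1 = 534.00 − 495.00 = 39.00.
Lower fence = Q1 − 1.5·IQR = 495.00 − 58.50 = 436.50.
Upper fence = Q3 + 1.5·IQR = 534.00 + 58.50 = 592.50.
627 > 592.50 → outlier.
654 > 592.50 → outlier.
All remaining values lie within [436.50, 592.50].

627, 654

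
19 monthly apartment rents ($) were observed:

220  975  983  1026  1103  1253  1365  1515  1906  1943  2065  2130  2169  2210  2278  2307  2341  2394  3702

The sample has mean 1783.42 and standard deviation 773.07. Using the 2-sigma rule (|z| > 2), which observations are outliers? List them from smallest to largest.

220, 3702

Cutoffs at x̄ ± 2s: 1783.42 ± 2·773.07 = [237.28, 3329.56].
220: z = -2.02, |z| > 2 → outlier.
3702: z = 2.48, |z| > 2 → outlier.
Every other value lies within [237.28, 3329.56].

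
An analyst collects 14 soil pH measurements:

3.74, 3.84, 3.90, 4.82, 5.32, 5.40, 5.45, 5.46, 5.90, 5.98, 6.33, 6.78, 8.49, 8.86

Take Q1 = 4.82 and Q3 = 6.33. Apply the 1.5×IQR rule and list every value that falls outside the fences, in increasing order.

8.86

IQR = Q3 − Q1 = 6.33 − 4.82 = 1.51.
Lower fence = Q1 − 1.5·IQR = 4.82 − 2.265 = 2.555.
Upper fence = Q3 + 1.5·IQR = 6.33 + 2.265 = 8.595.
8.86 > 8.595 → outlier.
All remaining values lie within [2.555, 8.595].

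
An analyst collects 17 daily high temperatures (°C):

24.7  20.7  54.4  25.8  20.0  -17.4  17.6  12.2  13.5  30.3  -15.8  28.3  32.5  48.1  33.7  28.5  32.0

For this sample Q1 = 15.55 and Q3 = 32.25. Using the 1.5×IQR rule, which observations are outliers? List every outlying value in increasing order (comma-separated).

IQR = Q3 − Q1 = 32.25 − 15.55 = 16.70.
Lower fence = Q1 − 1.5·IQR = 15.55 − 25.05 = -9.50.
Upper fence = Q3 + 1.5·IQR = 32.25 + 25.05 = 57.30.
-17.4 < -9.50 → outlier.
-15.8 < -9.50 → outlier.
All remaining values lie within [-9.50, 57.30].

-17.4, -15.8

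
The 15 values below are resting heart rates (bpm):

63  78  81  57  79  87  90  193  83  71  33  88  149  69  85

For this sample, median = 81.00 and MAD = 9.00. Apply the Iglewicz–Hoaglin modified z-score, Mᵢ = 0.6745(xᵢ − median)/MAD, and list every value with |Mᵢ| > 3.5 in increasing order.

33, 149, 193

|Mᵢ| > 3.5 ⇔ |xᵢ − 81.00| > 3.5·9.00/0.6745 = 46.70.
So outliers lie outside [34.30, 127.70].
33: M = -3.60 → outlier.
149: M = 5.10 → outlier.
193: M = 8.39 → outlier.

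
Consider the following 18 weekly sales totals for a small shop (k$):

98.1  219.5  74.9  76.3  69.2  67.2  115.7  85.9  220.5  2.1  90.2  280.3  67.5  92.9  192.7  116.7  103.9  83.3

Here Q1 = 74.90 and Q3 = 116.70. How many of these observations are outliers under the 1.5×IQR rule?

IQR = 41.80; fences at 74.90 − 62.70 = 12.20 and 116.70 + 62.70 = 179.40.
Outside the cutoffs: 2.1, 192.7, 219.5, 220.5, 280.3.

5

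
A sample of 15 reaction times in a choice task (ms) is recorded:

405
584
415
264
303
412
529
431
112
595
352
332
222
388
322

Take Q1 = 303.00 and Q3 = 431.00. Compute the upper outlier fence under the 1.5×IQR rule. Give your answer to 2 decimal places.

IQR = Q3 − Q1 = 431.00 − 303.00 = 128.00.
Lower fence = Q1 − 1.5·IQR = 303.00 − 192.00 = 111.00.
Upper fence = Q3 + 1.5·IQR = 431.00 + 192.00 = 623.00.

623.00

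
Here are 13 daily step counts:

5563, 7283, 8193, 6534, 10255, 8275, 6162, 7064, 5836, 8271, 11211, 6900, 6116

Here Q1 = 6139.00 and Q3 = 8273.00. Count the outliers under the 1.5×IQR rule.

IQR = 2134.00; fences at 6139.00 − 3201.00 = 2938.00 and 8273.00 + 3201.00 = 11474.00.
Every value lies within the cutoffs.

0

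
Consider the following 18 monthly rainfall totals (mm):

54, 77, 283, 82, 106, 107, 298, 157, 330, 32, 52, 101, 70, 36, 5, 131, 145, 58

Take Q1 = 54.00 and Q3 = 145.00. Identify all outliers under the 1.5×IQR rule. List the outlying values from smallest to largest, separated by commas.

283, 298, 330

IQR = Q3 − Q1 = 145.00 − 54.00 = 91.00.
Lower fence = Q1 − 1.5·IQR = 54.00 − 136.50 = -82.50.
Upper fence = Q3 + 1.5·IQR = 145.00 + 136.50 = 281.50.
283 > 281.50 → outlier.
298 > 281.50 → outlier.
330 > 281.50 → outlier.
All remaining values lie within [-82.50, 281.50].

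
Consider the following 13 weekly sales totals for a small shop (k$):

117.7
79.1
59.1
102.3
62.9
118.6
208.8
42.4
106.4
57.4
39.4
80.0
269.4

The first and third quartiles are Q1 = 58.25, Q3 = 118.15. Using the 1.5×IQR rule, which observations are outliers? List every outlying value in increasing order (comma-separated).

IQR = Q3 − Q1 = 118.15 − 58.25 = 59.90.
Lower fence = Q1 − 1.5·IQR = 58.25 − 89.85 = -31.60.
Upper fence = Q3 + 1.5·IQR = 118.15 + 89.85 = 208.00.
208.8 > 208.00 → outlier.
269.4 > 208.00 → outlier.
All remaining values lie within [-31.60, 208.00].

208.8, 269.4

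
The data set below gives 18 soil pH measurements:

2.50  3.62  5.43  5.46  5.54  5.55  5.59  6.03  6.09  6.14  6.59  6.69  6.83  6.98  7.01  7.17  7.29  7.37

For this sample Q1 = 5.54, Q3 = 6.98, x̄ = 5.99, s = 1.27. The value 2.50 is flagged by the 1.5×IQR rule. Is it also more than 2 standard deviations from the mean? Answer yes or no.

z = (2.50 − 5.99) / 1.27 = -2.75.
|z| = 2.75 > 2.

yes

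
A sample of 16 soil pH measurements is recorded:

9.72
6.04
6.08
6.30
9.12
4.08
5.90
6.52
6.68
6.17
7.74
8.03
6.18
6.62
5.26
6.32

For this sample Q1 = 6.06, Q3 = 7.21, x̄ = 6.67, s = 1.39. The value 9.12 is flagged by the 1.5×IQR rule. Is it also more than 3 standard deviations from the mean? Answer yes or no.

no

z = (9.12 − 6.67) / 1.39 = 1.76.
|z| = 1.76 ≤ 3.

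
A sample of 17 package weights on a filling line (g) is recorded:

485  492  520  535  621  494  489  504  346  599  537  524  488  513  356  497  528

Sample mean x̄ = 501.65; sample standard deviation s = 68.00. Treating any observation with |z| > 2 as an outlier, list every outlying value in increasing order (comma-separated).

Cutoffs at x̄ ± 2s: 501.65 ± 2·68.00 = [365.65, 637.65].
346: z = -2.29, |z| > 2 → outlier.
356: z = -2.14, |z| > 2 → outlier.
Every other value lies within [365.65, 637.65].

346, 356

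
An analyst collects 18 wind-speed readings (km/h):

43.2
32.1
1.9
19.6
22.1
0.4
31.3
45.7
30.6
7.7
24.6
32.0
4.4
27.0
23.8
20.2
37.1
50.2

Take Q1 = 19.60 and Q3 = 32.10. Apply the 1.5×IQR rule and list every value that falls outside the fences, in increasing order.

IQR = Q3 − Q1 = 32.10 − 19.60 = 12.50.
Lower fence = Q1 − 1.5·IQR = 19.60 − 18.75 = 0.85.
Upper fence = Q3 + 1.5·IQR = 32.10 + 18.75 = 50.85.
0.4 < 0.85 → outlier.
All remaining values lie within [0.85, 50.85].

0.4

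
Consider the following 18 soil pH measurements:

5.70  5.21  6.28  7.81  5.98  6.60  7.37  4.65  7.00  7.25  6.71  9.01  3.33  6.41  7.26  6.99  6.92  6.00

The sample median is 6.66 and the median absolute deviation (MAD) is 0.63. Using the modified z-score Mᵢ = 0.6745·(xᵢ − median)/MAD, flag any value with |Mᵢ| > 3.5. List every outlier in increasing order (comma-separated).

|Mᵢ| > 3.5 ⇔ |xᵢ − 6.66| > 3.5·0.63/0.6745 = 3.27.
So outliers lie outside [3.39, 9.93].
3.33: M = -3.57 → outlier.

3.33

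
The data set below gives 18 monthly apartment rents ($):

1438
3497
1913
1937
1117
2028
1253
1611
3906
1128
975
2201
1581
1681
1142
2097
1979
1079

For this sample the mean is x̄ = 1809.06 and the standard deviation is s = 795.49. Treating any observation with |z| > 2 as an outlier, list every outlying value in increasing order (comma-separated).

3497, 3906

Cutoffs at x̄ ± 2s: 1809.06 ± 2·795.49 = [218.08, 3400.04].
3497: z = 2.12, |z| > 2 → outlier.
3906: z = 2.64, |z| > 2 → outlier.
Every other value lies within [218.08, 3400.04].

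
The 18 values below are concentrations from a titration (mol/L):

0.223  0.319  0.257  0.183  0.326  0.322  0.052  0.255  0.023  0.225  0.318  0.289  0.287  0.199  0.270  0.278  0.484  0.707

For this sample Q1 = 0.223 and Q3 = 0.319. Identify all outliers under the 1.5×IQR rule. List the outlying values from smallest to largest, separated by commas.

IQR = Q3 − Q1 = 0.319 − 0.223 = 0.096.
Lower fence = Q1 − 1.5·IQR = 0.223 − 0.144 = 0.079.
Upper fence = Q3 + 1.5·IQR = 0.319 + 0.144 = 0.463.
0.023 < 0.079 → outlier.
0.052 < 0.079 → outlier.
0.484 > 0.463 → outlier.
0.707 > 0.463 → outlier.
All remaining values lie within [0.079, 0.463].

0.023, 0.052, 0.484, 0.707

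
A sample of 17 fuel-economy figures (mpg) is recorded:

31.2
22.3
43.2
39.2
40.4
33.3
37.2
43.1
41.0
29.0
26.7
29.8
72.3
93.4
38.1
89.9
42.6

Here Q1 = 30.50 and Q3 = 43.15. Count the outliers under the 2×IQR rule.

IQR = 12.65; fences at 30.50 − 25.30 = 5.20 and 43.15 + 25.30 = 68.45.
Outside the cutoffs: 72.3, 89.9, 93.4.

3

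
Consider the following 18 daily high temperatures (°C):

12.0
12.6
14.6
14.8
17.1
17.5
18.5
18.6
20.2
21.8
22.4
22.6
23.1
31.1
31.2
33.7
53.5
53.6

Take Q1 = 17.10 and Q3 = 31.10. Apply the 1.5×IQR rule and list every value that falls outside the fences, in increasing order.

IQR = Q3 − Q1 = 31.10 − 17.10 = 14.00.
Lower fence = Q1 − 1.5·IQR = 17.10 − 21.00 = -3.90.
Upper fence = Q3 + 1.5·IQR = 31.10 + 21.00 = 52.10.
53.5 > 52.10 → outlier.
53.6 > 52.10 → outlier.
All remaining values lie within [-3.90, 52.10].

53.5, 53.6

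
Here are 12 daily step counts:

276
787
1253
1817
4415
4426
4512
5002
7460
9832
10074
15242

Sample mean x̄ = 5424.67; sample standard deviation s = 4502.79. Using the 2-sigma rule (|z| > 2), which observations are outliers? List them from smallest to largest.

Cutoffs at x̄ ± 2s: 5424.67 ± 2·4502.79 = [-3580.91, 14430.25].
15242: z = 2.18, |z| > 2 → outlier.
Every other value lies within [-3580.91, 14430.25].

15242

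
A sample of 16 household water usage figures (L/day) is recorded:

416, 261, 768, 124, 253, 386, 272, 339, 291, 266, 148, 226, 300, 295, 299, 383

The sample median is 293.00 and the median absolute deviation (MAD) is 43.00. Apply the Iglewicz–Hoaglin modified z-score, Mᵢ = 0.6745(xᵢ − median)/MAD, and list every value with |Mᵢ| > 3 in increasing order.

|Mᵢ| > 3 ⇔ |xᵢ − 293.00| > 3·43.00/0.6745 = 191.25.
So outliers lie outside [101.75, 484.25].
768: M = 7.45 → outlier.

768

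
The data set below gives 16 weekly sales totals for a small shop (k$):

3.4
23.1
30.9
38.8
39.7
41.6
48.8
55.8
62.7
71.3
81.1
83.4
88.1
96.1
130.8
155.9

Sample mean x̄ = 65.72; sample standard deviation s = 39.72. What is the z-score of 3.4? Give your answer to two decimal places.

z = (3.4 − 65.72) / 39.72 = -1.57.

-1.57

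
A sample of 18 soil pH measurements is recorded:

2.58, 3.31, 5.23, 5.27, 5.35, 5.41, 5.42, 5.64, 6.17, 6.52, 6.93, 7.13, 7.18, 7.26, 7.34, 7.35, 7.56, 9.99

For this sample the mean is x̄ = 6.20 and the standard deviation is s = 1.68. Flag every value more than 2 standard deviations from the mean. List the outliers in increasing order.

Cutoffs at x̄ ± 2s: 6.20 ± 2·1.68 = [2.84, 9.56].
2.58: z = -2.15, |z| > 2 → outlier.
9.99: z = 2.26, |z| > 2 → outlier.
Every other value lies within [2.84, 9.56].

2.58, 9.99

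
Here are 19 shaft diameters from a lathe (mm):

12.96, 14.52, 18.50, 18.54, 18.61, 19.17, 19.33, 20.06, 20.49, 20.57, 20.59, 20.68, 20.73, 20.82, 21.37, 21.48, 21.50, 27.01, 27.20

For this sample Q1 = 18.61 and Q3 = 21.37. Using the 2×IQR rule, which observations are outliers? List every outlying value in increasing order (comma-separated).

12.96, 27.01, 27.20

IQR = Q3 − Q1 = 21.37 − 18.61 = 2.76.
Lower fence = Q1 − 2·IQR = 18.61 − 5.52 = 13.09.
Upper fence = Q3 + 2·IQR = 21.37 + 5.52 = 26.89.
12.96 < 13.09 → outlier.
27.01 > 26.89 → outlier.
27.20 > 26.89 → outlier.
All remaining values lie within [13.09, 26.89].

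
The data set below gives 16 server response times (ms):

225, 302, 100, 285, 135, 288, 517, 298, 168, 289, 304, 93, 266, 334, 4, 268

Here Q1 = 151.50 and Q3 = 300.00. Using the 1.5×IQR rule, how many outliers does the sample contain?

IQR = 148.50; fences at 151.50 − 222.75 = -71.25 and 300.00 + 222.75 = 522.75.
Every value lies within the cutoffs.

0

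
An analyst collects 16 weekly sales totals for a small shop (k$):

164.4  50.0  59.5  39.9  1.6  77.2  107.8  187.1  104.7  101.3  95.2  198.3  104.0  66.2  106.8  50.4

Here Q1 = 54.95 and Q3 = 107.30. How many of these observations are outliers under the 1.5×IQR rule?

2

IQR = 52.35; fences at 54.95 − 78.525 = -23.575 and 107.30 + 78.525 = 185.825.
Outside the cutoffs: 187.1, 198.3.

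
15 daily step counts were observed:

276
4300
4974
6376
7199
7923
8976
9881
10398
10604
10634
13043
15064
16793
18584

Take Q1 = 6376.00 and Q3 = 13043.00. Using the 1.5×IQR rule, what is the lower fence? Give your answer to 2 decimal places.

-3624.50

IQR = Q3 − Q1 = 13043.00 − 6376.00 = 6667.00.
Lower fence = Q1 − 1.5·IQR = 6376.00 − 10000.50 = -3624.50.
Upper fence = Q3 + 1.5·IQR = 13043.00 + 10000.50 = 23043.50.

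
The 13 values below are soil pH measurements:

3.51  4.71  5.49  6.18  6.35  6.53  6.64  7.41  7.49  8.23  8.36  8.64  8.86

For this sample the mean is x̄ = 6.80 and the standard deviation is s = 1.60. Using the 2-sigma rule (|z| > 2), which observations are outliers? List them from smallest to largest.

Cutoffs at x̄ ± 2s: 6.80 ± 2·1.60 = [3.60, 10.00].
3.51: z = -2.06, |z| > 2 → outlier.
Every other value lies within [3.60, 10.00].

3.51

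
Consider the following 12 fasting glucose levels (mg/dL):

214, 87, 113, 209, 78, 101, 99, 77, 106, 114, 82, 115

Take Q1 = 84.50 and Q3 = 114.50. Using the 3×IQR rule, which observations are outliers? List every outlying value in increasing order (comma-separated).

209, 214

IQR = Q3 − Q1 = 114.50 − 84.50 = 30.00.
Lower fence = Q1 − 3·IQR = 84.50 − 90.00 = -5.50.
Upper fence = Q3 + 3·IQR = 114.50 + 90.00 = 204.50.
209 > 204.50 → outlier.
214 > 204.50 → outlier.
All remaining values lie within [-5.50, 204.50].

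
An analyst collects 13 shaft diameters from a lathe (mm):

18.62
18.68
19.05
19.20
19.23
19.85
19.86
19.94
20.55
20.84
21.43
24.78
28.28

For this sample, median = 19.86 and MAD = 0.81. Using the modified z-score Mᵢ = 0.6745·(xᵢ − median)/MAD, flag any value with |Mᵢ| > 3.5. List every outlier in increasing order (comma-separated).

|Mᵢ| > 3.5 ⇔ |xᵢ − 19.86| > 3.5·0.81/0.6745 = 4.20.
So outliers lie outside [15.66, 24.06].
24.78: M = 4.10 → outlier.
28.28: M = 7.01 → outlier.

24.78, 28.28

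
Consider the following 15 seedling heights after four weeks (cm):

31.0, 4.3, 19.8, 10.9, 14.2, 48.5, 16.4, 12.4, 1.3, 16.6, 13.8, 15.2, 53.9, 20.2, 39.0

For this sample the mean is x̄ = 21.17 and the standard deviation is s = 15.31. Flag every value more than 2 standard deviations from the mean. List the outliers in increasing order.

53.9

Cutoffs at x̄ ± 2s: 21.17 ± 2·15.31 = [-9.45, 51.79].
53.9: z = 2.14, |z| > 2 → outlier.
Every other value lies within [-9.45, 51.79].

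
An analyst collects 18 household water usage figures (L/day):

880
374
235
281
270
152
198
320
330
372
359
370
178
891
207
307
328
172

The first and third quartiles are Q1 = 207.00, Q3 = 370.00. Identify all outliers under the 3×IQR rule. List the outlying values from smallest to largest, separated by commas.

IQR = Q3 − Q1 = 370.00 − 207.00 = 163.00.
Lower fence = Q1 − 3·IQR = 207.00 − 489.00 = -282.00.
Upper fence = Q3 + 3·IQR = 370.00 + 489.00 = 859.00.
880 > 859.00 → outlier.
891 > 859.00 → outlier.
All remaining values lie within [-282.00, 859.00].

880, 891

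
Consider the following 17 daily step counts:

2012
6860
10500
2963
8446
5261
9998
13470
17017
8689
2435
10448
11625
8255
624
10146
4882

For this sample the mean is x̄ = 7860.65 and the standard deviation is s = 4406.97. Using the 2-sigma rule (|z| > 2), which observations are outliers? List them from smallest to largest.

17017

Cutoffs at x̄ ± 2s: 7860.65 ± 2·4406.97 = [-953.29, 16674.59].
17017: z = 2.08, |z| > 2 → outlier.
Every other value lies within [-953.29, 16674.59].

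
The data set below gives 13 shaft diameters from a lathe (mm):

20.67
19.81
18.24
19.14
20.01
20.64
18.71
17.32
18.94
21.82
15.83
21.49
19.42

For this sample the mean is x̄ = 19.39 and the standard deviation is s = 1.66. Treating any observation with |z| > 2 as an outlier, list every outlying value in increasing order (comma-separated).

15.83

Cutoffs at x̄ ± 2s: 19.39 ± 2·1.66 = [16.07, 22.71].
15.83: z = -2.14, |z| > 2 → outlier.
Every other value lies within [16.07, 22.71].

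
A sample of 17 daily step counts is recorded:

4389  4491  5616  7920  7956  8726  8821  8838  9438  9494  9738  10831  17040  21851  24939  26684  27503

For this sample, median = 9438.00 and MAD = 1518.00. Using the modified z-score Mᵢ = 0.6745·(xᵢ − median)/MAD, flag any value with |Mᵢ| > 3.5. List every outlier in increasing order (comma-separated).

|Mᵢ| > 3.5 ⇔ |xᵢ − 9438.00| > 3.5·1518.00/0.6745 = 7876.95.
So outliers lie outside [1561.05, 17314.95].
21851: M = 5.52 → outlier.
24939: M = 6.89 → outlier.
26684: M = 7.66 → outlier.
27503: M = 8.03 → outlier.

21851, 24939, 26684, 27503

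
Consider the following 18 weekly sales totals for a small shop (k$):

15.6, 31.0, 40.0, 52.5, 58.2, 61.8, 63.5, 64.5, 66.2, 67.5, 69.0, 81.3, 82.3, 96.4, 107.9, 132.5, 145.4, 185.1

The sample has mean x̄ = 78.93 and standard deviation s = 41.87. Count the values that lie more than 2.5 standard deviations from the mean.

Cutoffs: x̄ ± 2.5s = [-25.745, 183.605].
Outside the cutoffs: 185.1.

1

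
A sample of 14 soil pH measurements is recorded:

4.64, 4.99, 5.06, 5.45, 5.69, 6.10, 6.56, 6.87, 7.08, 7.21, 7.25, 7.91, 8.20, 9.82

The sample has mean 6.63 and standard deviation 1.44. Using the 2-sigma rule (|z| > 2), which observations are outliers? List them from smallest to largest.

9.82

Cutoffs at x̄ ± 2s: 6.63 ± 2·1.44 = [3.75, 9.51].
9.82: z = 2.22, |z| > 2 → outlier.
Every other value lies within [3.75, 9.51].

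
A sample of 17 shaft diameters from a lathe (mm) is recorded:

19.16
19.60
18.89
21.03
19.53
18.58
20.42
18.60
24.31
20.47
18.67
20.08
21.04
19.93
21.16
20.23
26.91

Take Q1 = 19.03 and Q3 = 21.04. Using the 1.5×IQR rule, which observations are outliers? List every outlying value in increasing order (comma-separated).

24.31, 26.91

IQR = Q3 − Q1 = 21.04 − 19.03 = 2.01.
Lower fence = Q1 − 1.5·IQR = 19.03 − 3.015 = 16.015.
Upper fence = Q3 + 1.5·IQR = 21.04 + 3.015 = 24.055.
24.31 > 24.055 → outlier.
26.91 > 24.055 → outlier.
All remaining values lie within [16.015, 24.055].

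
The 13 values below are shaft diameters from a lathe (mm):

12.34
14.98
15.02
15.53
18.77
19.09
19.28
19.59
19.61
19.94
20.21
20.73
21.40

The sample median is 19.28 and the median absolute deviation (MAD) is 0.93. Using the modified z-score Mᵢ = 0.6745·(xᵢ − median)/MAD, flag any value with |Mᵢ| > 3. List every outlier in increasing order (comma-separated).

12.34, 14.98, 15.02

|Mᵢ| > 3 ⇔ |xᵢ − 19.28| > 3·0.93/0.6745 = 4.14.
So outliers lie outside [15.14, 23.42].
12.34: M = -5.03 → outlier.
14.98: M = -3.12 → outlier.
15.02: M = -3.09 → outlier.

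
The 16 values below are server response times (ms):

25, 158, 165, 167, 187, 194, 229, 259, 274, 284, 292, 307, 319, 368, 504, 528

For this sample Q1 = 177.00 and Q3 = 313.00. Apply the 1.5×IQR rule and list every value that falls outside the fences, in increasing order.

IQR = Q3 − Q1 = 313.00 − 177.00 = 136.00.
Lower fence = Q1 − 1.5·IQR = 177.00 − 204.00 = -27.00.
Upper fence = Q3 + 1.5·IQR = 313.00 + 204.00 = 517.00.
528 > 517.00 → outlier.
All remaining values lie within [-27.00, 517.00].

528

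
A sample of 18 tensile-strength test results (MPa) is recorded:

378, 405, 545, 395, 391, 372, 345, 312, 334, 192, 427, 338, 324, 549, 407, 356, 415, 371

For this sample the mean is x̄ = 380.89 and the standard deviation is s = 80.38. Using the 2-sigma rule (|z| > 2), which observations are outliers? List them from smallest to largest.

Cutoffs at x̄ ± 2s: 380.89 ± 2·80.38 = [220.13, 541.65].
192: z = -2.35, |z| > 2 → outlier.
545: z = 2.04, |z| > 2 → outlier.
549: z = 2.09, |z| > 2 → outlier.
Every other value lies within [220.13, 541.65].

192, 545, 549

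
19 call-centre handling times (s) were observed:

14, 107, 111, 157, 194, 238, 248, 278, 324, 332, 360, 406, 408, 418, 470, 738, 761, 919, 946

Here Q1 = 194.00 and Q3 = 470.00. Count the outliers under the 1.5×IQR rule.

2

IQR = 276.00; fences at 194.00 − 414.00 = -220.00 and 470.00 + 414.00 = 884.00.
Outside the cutoffs: 919, 946.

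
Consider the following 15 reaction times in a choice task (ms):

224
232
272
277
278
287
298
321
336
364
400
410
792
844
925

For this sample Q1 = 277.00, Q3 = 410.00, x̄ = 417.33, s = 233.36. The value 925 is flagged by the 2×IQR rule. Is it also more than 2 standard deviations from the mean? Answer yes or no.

z = (925 − 417.33) / 233.36 = 2.18.
|z| = 2.18 > 2.

yes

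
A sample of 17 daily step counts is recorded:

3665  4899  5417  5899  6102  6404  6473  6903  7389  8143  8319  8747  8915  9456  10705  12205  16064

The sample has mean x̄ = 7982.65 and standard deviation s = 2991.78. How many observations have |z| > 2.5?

Cutoffs: x̄ ± 2.5s = [503.20, 15462.10].
Outside the cutoffs: 16064.

1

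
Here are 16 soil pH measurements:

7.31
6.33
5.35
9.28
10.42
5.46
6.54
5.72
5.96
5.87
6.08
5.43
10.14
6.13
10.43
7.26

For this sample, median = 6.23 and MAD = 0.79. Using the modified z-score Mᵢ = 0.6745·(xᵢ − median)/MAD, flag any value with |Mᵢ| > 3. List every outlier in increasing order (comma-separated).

|Mᵢ| > 3 ⇔ |xᵢ − 6.23| > 3·0.79/0.6745 = 3.51.
So outliers lie outside [2.72, 9.74].
10.14: M = 3.34 → outlier.
10.42: M = 3.58 → outlier.
10.43: M = 3.59 → outlier.

10.14, 10.42, 10.43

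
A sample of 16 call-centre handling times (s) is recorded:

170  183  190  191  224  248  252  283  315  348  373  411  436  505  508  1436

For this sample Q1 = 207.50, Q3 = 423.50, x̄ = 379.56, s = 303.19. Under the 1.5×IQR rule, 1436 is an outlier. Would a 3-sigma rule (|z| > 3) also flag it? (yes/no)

yes

z = (1436 − 379.56) / 303.19 = 3.48.
|z| = 3.48 > 3.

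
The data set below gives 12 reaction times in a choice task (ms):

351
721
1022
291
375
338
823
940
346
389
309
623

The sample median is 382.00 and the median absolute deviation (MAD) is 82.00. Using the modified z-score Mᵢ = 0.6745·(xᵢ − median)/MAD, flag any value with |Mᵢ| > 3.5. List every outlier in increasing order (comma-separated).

|Mᵢ| > 3.5 ⇔ |xᵢ − 382.00| > 3.5·82.00/0.6745 = 425.50.
So outliers lie outside [-43.50, 807.50].
823: M = 3.63 → outlier.
940: M = 4.59 → outlier.
1022: M = 5.26 → outlier.

823, 940, 1022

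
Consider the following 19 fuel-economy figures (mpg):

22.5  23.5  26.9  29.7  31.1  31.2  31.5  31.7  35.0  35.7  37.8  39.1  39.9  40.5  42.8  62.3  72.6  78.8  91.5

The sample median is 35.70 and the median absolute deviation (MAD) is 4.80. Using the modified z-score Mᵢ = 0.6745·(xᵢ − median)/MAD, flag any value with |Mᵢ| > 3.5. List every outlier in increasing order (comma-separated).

|Mᵢ| > 3.5 ⇔ |xᵢ − 35.70| > 3.5·4.80/0.6745 = 24.91.
So outliers lie outside [10.79, 60.61].
62.3: M = 3.74 → outlier.
72.6: M = 5.19 → outlier.
78.8: M = 6.06 → outlier.
91.5: M = 7.84 → outlier.

62.3, 72.6, 78.8, 91.5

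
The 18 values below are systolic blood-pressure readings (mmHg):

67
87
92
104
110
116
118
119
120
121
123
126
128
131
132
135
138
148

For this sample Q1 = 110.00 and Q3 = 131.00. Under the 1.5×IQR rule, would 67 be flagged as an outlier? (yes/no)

yes

IQR = Q3 − Q1 = 131.00 − 110.00 = 21.00.
Lower fence = Q1 − 1.5·IQR = 110.00 − 31.50 = 78.50.
Upper fence = Q3 + 1.5·IQR = 131.00 + 31.50 = 162.50.
67 lies below the lower fence.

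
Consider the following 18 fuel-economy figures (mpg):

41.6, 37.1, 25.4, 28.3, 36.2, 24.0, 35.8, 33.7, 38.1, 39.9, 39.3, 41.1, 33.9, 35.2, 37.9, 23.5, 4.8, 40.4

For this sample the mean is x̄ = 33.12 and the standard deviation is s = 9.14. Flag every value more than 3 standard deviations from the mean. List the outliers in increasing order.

Cutoffs at x̄ ± 3s: 33.12 ± 3·9.14 = [5.70, 60.54].
4.8: z = -3.10, |z| > 3 → outlier.
Every other value lies within [5.70, 60.54].

4.8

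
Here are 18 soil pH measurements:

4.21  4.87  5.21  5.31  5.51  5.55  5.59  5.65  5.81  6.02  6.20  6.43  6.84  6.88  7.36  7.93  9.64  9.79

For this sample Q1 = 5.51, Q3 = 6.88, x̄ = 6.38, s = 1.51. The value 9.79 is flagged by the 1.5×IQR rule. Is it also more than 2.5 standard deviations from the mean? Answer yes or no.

z = (9.79 − 6.38) / 1.51 = 2.26.
|z| = 2.26 ≤ 2.5.

no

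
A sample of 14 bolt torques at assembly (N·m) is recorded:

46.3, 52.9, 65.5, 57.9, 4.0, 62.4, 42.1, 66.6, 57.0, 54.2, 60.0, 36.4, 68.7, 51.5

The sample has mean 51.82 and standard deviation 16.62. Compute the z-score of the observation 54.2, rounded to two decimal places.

0.14

z = (54.2 − 51.82) / 16.62 = 0.14.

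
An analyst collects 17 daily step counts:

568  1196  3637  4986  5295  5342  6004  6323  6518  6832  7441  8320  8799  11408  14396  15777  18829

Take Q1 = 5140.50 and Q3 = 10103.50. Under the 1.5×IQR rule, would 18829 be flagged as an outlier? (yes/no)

IQR = Q3 − Q1 = 10103.50 − 5140.50 = 4963.00.
Lower fence = Q1 − 1.5·IQR = 5140.50 − 7444.50 = -2304.00.
Upper fence = Q3 + 1.5·IQR = 10103.50 + 7444.50 = 17548.00.
18829 lies above the upper fence.

yes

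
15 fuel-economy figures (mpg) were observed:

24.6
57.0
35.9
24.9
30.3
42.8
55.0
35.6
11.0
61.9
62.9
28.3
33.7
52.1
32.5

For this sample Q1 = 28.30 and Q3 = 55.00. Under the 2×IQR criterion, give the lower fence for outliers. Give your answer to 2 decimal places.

IQR = Q3 − Q1 = 55.00 − 28.30 = 26.70.
Lower fence = Q1 − 2·IQR = 28.30 − 53.40 = -25.10.
Upper fence = Q3 + 2·IQR = 55.00 + 53.40 = 108.40.

-25.10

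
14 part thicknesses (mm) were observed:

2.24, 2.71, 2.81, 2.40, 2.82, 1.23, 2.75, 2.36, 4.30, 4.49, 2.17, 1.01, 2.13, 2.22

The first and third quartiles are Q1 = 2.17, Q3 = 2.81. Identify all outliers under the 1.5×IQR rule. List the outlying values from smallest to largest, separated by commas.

1.01, 4.30, 4.49

IQR = Q3 − Q1 = 2.81 − 2.17 = 0.64.
Lower fence = Q1 − 1.5·IQR = 2.17 − 0.96 = 1.21.
Upper fence = Q3 + 1.5·IQR = 2.81 + 0.96 = 3.77.
1.01 < 1.21 → outlier.
4.30 > 3.77 → outlier.
4.49 > 3.77 → outlier.
All remaining values lie within [1.21, 3.77].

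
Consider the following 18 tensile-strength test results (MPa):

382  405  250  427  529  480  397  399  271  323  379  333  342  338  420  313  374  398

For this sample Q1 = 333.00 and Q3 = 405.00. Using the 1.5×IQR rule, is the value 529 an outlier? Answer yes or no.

yes

IQR = Q3 − Q1 = 405.00 − 333.00 = 72.00.
Lower fence = Q1 − 1.5·IQR = 333.00 − 108.00 = 225.00.
Upper fence = Q3 + 1.5·IQR = 405.00 + 108.00 = 513.00.
529 lies above the upper fence.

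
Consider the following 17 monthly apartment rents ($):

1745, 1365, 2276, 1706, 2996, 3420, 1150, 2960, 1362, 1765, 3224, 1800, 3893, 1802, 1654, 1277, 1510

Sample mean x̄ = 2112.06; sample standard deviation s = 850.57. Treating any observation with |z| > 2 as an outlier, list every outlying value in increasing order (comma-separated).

Cutoffs at x̄ ± 2s: 2112.06 ± 2·850.57 = [410.92, 3813.20].
3893: z = 2.09, |z| > 2 → outlier.
Every other value lies within [410.92, 3813.20].

3893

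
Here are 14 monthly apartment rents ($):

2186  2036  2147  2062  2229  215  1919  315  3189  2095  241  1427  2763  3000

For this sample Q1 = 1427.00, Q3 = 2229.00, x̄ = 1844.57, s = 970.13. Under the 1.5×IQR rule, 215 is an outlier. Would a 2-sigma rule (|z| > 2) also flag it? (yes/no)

no

z = (215 − 1844.57) / 970.13 = -1.68.
|z| = 1.68 ≤ 2.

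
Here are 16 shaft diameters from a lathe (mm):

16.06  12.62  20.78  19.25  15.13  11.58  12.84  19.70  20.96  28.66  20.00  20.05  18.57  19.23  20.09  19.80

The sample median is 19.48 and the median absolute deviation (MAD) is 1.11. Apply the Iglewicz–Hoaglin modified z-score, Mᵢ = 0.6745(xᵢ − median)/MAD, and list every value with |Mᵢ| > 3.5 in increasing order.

11.58, 12.62, 12.84, 28.66

|Mᵢ| > 3.5 ⇔ |xᵢ − 19.48| > 3.5·1.11/0.6745 = 5.76.
So outliers lie outside [13.72, 25.24].
11.58: M = -4.80 → outlier.
12.62: M = -4.17 → outlier.
12.84: M = -4.03 → outlier.
28.66: M = 5.58 → outlier.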